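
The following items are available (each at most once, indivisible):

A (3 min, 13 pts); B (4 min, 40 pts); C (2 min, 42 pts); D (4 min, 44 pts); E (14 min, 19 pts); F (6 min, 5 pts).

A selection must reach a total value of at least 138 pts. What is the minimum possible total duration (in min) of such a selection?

13

Subsets with value ≥ 138, sorted by total duration:
- A+B+C+D: duration 13, value 139
- A+B+C+D+F: duration 19, value 144
- B+C+D+E: duration 24, value 145
- A+B+C+D+E: duration 27, value 158
Minimum duration: 13 min.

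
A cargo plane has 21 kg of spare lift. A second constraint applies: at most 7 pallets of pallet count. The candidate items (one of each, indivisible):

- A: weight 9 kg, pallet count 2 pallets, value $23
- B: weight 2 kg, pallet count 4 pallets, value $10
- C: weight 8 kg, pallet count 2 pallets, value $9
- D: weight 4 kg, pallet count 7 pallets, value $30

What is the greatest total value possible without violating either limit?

$33

Feasible sets respecting both limits:
- A+B: weight 11, pallet count 6, value 33
- A+C: weight 17, pallet count 4, value 32
- D: weight 4, pallet count 7, value 30
- A: weight 9, pallet count 2, value 23
Best: $33.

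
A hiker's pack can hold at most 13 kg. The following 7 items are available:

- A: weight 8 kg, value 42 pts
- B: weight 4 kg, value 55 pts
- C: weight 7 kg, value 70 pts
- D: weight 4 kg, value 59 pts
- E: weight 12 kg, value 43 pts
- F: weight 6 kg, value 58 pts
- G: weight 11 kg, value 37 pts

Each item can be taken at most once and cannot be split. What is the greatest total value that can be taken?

129 pts

Check high-value combinations within 13 kg:
- C+D: weight 7+4=11, value 70+59=129
- C+F: weight 7+6=13, value 70+58=128
- B+C: weight 4+7=11, value 55+70=125
- D+F: weight 4+6=10, value 59+58=117
Best: 129 pts.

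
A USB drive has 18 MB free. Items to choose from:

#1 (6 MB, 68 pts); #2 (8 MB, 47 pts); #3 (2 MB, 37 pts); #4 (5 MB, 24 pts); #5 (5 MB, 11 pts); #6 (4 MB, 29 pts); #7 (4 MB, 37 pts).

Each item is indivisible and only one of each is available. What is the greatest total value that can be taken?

Check high-value combinations within 18 MB:
- #1+#3+#6+#7: size 6+2+4+4=16, value 68+37+29+37=171
- #1+#3+#4+#7: size 6+2+5+4=17, value 68+37+24+37=166
- #1+#3+#4+#6: size 6+2+5+4=17, value 68+37+24+29=158
- #1+#3+#5+#7: size 6+2+5+4=17, value 68+37+11+37=153
Best: 171 pts.

171 pts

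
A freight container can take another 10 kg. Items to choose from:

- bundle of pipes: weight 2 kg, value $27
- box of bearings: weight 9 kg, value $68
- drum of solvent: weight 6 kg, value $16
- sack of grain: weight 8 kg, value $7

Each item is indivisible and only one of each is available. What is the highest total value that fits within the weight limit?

$68

Check high-value combinations within 10 kg:
- box of bearings: weight 9, value 68
- bundle of pipes+drum of solvent: weight 2+6=8, value 27+16=43
- bundle of pipes+sack of grain: weight 2+8=10, value 27+7=34
- bundle of pipes: weight 2, value 27
Best: $68.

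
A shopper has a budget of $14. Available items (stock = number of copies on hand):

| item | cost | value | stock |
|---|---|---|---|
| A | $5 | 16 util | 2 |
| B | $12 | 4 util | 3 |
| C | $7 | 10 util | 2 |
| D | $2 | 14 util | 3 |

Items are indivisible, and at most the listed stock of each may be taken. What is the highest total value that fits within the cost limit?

Top feasible selections:
- 2×A + 2×D: cost 14, value 60
- 1×A + 3×D: cost 11, value 58
Best: 60 util.

60 util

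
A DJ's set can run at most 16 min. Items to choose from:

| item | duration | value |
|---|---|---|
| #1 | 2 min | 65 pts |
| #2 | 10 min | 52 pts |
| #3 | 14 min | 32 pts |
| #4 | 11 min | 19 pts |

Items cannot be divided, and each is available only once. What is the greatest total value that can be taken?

117 pts

Check high-value combinations within 16 min:
- #1+#2: duration 2+10=12, value 65+52=117
- #1+#3: duration 2+14=16, value 65+32=97
- #1+#4: duration 2+11=13, value 65+19=84
Best: 117 pts.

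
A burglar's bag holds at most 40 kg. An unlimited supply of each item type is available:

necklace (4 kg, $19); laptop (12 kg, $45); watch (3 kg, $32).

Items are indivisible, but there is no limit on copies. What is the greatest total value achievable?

Best value-per-unit is watch at 32/3, and filling with it alone uses weight 13×3=39. No mix of the others beats 13×32 = 416.

$416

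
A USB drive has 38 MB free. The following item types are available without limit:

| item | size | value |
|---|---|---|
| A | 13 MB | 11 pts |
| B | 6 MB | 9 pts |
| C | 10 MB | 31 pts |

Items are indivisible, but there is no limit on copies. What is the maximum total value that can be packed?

102 pts

Best value-per-unit is C at 31/10; filling with it alone gives 3×31 = 93.
Optimal mix: 1×B + 3×C → size 36, value 102.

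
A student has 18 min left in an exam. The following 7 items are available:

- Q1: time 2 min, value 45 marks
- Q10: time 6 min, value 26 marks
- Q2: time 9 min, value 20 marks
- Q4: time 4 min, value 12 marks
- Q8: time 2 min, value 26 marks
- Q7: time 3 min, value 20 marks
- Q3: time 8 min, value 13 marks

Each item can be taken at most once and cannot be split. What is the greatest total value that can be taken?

129 marks

Check high-value combinations within 18 min:
- Q1+Q10+Q4+Q8+Q7: time 2+6+4+2+3=17, value 45+26+12+26+20=129
- Q1+Q10+Q8+Q7: time 2+6+2+3=13, value 45+26+26+20=117
- Q1+Q2+Q8+Q7: time 2+9+2+3=16, value 45+20+26+20=111
- Q1+Q10+Q8+Q3: time 2+6+2+8=18, value 45+26+26+13=110
- Q1+Q10+Q4+Q8: time 2+6+4+2=14, value 45+26+12+26=109
Best: 129 marks.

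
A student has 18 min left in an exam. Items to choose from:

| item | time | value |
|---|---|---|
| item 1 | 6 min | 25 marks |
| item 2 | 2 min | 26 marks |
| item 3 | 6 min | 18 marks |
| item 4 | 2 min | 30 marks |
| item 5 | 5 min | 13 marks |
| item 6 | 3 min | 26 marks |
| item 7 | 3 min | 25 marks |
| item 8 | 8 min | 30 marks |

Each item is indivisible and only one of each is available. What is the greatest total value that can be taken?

137 marks

This is a 0/1 knapsack; check combinations near the capacity.
- item 2+item 4+item 6+item 7+item 8: time 2+2+3+3+8=18, value 26+30+26+25+30=137
- item 1+item 2+item 4+item 6+item 7: time 6+2+2+3+3=16, value 25+26+30+26+25=132
- item 2+item 3+item 4+item 6+item 7: time 2+6+2+3+3=16, value 26+18+30+26+25=125
- item 2+item 4+item 5+item 6+item 7: time 2+2+5+3+3=15, value 26+30+13+26+25=120
Best: 137 marks.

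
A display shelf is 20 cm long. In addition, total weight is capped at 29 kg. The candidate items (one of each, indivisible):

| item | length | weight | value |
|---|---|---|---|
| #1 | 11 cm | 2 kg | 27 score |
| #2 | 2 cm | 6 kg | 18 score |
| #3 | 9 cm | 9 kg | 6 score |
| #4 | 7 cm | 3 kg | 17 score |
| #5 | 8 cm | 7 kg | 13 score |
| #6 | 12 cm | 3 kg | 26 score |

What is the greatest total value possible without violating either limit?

62 score

Feasible sets respecting both limits:
- #1+#2+#4: length 20, weight 11, value 62
- #2+#4+#5: length 17, weight 16, value 48
- #1+#2: length 13, weight 8, value 45
- #1+#4: length 18, weight 5, value 44
Best: 62 score.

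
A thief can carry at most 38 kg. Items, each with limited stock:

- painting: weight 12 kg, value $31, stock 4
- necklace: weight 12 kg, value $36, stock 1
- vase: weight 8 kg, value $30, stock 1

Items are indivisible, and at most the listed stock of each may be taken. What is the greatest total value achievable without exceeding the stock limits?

Best selections within weight 38 and stock limits:
- 2×painting + 1×necklace: weight 36, value 98
- 1×painting + 1×necklace + 1×vase: weight 32, value 97
Best: $98.

$98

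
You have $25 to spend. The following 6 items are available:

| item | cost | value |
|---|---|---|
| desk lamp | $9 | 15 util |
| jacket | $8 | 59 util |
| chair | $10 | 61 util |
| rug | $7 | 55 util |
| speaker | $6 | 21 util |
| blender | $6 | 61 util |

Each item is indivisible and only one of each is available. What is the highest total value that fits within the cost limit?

181 util

This is a 0/1 knapsack; check combinations near the capacity.
- jacket+chair+blender: cost 8+10+6=24, value 59+61+61=181
- chair+rug+blender: cost 10+7+6=23, value 61+55+61=177
- jacket+rug+blender: cost 8+7+6=21, value 59+55+61=175
- jacket+chair+rug: cost 8+10+7=25, value 59+61+55=175
Best: 181 util.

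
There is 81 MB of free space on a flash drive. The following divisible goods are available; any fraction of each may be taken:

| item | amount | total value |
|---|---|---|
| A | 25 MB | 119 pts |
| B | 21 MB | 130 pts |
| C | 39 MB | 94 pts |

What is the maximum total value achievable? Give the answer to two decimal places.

333.36

Take in order of value per unit:
- B (130/21 per unit): all 21 → value 130, running total 130.00
- A (119/25 per unit): all 25 → value 119, running total 249.00
- C (94/39 per unit): 35 of 39 → value 35×94/39 = 84.3590, running total 333.36
Total 333.36.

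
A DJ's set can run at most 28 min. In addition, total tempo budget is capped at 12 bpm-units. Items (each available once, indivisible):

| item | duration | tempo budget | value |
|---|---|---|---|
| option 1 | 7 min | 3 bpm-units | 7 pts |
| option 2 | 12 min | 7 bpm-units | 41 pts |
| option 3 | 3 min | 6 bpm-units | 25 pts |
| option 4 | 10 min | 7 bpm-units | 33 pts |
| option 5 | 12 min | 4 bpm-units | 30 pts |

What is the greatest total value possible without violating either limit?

71 pts

Feasible sets respecting both limits:
- option 2+option 5: duration 24, tempo budget 11, value 71
- option 4+option 5: duration 22, tempo budget 11, value 63
- option 3+option 5: duration 15, tempo budget 10, value 55
Best: 71 pts.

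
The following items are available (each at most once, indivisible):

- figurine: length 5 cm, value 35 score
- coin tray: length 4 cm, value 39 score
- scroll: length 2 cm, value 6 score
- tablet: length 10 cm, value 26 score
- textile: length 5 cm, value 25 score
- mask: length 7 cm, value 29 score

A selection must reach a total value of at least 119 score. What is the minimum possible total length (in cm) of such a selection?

Subsets with value ≥ 119, sorted by total length:
- figurine+coin tray+textile+mask: length 21, value 128
- figurine+coin tray+scroll+textile+mask: length 23, value 134
Minimum length: 21 cm.

21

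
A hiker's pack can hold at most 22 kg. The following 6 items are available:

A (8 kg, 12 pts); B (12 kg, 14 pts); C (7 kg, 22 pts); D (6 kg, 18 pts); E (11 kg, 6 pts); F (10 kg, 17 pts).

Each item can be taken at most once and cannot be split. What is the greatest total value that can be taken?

Check high-value combinations within 22 kg:
- A+C+D: weight 8+7+6=21, value 12+22+18=52
- C+D: weight 7+6=13, value 22+18=40
- C+F: weight 7+10=17, value 22+17=39
Best: 52 pts.

52 pts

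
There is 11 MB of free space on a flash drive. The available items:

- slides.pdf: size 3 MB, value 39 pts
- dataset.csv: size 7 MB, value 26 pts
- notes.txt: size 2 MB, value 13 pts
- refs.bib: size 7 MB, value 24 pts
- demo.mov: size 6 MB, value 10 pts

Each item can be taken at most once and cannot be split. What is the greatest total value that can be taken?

Check high-value combinations within 11 MB:
- slides.pdf+dataset.csv: size 3+7=10, value 39+26=65
- slides.pdf+refs.bib: size 3+7=10, value 39+24=63
- slides.pdf+notes.txt+demo.mov: size 3+2+6=11, value 39+13+10=62
- slides.pdf+notes.txt: size 3+2=5, value 39+13=52
Best: 65 pts.

65 pts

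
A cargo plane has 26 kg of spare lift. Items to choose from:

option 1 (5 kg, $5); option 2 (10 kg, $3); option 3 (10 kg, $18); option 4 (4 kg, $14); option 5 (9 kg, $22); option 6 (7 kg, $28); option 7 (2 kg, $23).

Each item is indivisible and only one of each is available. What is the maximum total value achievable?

$87

Check high-value combinations within 26 kg:
- option 4+option 5+option 6+option 7: weight 4+9+7+2=22, value 14+22+28+23=87
- option 3+option 4+option 6+option 7: weight 10+4+7+2=23, value 18+14+28+23=83
- option 1+option 5+option 6+option 7: weight 5+9+7+2=23, value 5+22+28+23=78
- option 3+option 4+option 5+option 7: weight 10+4+9+2=25, value 18+14+22+23=77
- option 1+option 3+option 6+option 7: weight 5+10+7+2=24, value 5+18+28+23=74
Best: $87.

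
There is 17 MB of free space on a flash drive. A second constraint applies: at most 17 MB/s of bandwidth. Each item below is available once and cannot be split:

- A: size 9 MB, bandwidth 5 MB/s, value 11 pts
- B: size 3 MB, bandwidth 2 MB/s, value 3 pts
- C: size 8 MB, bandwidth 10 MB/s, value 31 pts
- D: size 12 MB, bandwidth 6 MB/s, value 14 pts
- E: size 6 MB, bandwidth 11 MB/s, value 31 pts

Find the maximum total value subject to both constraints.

42 pts

Feasible sets respecting both limits:
- A+C: size 17, bandwidth 15, value 42
- A+E: size 15, bandwidth 16, value 42
- B+C: size 11, bandwidth 12, value 34
- B+E: size 9, bandwidth 13, value 34
Best: 42 pts.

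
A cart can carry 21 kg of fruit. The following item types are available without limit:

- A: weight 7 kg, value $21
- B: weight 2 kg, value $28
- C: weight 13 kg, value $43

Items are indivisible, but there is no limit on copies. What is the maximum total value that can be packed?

Best value-per-unit is B at 28/2, and filling with it alone uses weight 10×2=20. No mix of the others beats 10×28 = 280.

$280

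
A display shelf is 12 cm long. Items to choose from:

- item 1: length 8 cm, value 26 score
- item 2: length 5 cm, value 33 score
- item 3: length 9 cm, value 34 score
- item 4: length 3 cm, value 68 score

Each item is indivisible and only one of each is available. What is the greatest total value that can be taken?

This is a 0/1 knapsack; check combinations near the capacity.
- item 3+item 4: length 9+3=12, value 34+68=102
- item 2+item 4: length 5+3=8, value 33+68=101
- item 1+item 4: length 8+3=11, value 26+68=94
Best: 102 score.

102 score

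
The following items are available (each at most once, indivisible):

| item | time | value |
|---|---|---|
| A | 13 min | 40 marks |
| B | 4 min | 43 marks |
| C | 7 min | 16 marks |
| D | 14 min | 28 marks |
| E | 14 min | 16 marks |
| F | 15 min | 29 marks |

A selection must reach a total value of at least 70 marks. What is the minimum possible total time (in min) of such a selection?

17

Subsets with value ≥ 70, sorted by total time:
- A+B: time 17, value 83
- B+D: time 18, value 71
Minimum time: 17 min.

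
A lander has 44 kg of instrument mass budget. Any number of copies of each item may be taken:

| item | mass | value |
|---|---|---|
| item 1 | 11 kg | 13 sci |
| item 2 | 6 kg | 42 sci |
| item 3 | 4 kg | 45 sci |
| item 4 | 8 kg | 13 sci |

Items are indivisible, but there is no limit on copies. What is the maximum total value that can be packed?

Best value-per-unit is item 3 at 45/4, and filling with it alone uses mass 11×4=44. No mix of the others beats 11×45 = 495.

495 sci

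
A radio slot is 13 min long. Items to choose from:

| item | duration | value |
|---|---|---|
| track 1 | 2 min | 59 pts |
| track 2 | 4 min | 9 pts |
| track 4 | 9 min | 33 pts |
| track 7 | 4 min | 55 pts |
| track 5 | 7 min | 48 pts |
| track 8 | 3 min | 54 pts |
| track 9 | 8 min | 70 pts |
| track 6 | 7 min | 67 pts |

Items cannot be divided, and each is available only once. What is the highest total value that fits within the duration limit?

183 pts

This is a 0/1 knapsack; check combinations near the capacity.
- track 1+track 8+track 9: duration 2+3+8=13, value 59+54+70=183
- track 1+track 7+track 6: duration 2+4+7=13, value 59+55+67=181
- track 1+track 8+track 6: duration 2+3+7=12, value 59+54+67=180
- track 1+track 2+track 7+track 8: duration 2+4+4+3=13, value 59+9+55+54=177
Best: 183 pts.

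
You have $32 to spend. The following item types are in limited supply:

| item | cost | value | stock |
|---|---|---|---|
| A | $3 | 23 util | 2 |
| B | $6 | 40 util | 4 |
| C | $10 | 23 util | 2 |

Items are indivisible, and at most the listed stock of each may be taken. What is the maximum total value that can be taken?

Top feasible selections:
- 2×A + 4×B: cost 30, value 206
- 1×A + 4×B: cost 27, value 183
- 2×A + 3×B: cost 24, value 166
Best: 206 util.

206 util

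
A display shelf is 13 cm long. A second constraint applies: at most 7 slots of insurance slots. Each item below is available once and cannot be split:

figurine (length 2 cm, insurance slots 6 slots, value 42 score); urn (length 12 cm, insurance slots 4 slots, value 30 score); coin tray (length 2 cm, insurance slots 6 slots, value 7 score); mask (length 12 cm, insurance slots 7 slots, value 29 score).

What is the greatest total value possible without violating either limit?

Feasible sets respecting both limits:
- figurine: length 2, insurance slots 6, value 42
- urn: length 12, insurance slots 4, value 30
- mask: length 12, insurance slots 7, value 29
Best: 42 score.

42 score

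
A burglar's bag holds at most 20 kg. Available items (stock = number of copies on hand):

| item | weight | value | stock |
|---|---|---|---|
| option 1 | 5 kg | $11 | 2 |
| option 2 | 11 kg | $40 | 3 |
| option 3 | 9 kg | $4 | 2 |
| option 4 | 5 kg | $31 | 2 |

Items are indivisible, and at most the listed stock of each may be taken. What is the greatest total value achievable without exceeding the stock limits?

Best selections within weight 20 and stock limits:
- 2×option 1 + 2×option 4: weight 20, value 84
- 1×option 1 + 2×option 4: weight 15, value 73
Best: $84.

$84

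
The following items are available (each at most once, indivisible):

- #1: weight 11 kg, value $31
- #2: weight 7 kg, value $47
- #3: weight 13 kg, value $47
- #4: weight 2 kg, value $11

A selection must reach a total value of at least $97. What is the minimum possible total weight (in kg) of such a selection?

22

Subsets with value ≥ 97, sorted by total weight:
- #2+#3+#4: weight 22, value 105
- #1+#2+#3: weight 31, value 125
Minimum weight: 22 kg.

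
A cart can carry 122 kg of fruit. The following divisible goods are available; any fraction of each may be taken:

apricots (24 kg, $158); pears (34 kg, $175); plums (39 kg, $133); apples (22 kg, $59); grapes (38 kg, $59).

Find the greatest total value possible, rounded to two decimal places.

529.66

Take in order of value per unit:
- apricots (158/24 per unit): all 24 → value 158, running total 158.00
- pears (175/34 per unit): all 34 → value 175, running total 333.00
- plums (133/39 per unit): all 39 → value 133, running total 466.00
- apples (59/22 per unit): all 22 → value 59, running total 525.00
- grapes (59/38 per unit): 3 of 38 → value 3×59/38 = 4.6579, running total 529.66
Total 529.66.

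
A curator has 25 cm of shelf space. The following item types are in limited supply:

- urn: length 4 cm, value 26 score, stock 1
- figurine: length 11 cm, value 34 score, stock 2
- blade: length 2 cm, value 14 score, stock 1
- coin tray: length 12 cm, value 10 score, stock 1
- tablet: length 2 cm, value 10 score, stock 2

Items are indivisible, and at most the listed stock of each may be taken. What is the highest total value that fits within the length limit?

94 score

Top feasible selections:
- 1×urn + 1×figurine + 1×blade + 2×tablet: length 21, value 94
- 1×urn + 1×figurine + 1×blade + 1×tablet: length 19, value 84
- 2×figurine + 1×blade: length 24, value 82
- 1×urn + 1×figurine + 2×tablet: length 19, value 80
Best: 94 score.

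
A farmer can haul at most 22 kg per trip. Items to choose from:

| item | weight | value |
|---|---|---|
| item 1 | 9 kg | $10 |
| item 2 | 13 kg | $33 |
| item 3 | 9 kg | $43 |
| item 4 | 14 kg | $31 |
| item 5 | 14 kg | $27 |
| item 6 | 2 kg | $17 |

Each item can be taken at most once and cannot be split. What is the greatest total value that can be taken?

$76

This is a 0/1 knapsack; check combinations near the capacity.
- item 2+item 3: weight 13+9=22, value 33+43=76
- item 1+item 3+item 6: weight 9+9+2=20, value 10+43+17=70
- item 3+item 6: weight 9+2=11, value 43+17=60
- item 1+item 3: weight 9+9=18, value 10+43=53
Best: $76.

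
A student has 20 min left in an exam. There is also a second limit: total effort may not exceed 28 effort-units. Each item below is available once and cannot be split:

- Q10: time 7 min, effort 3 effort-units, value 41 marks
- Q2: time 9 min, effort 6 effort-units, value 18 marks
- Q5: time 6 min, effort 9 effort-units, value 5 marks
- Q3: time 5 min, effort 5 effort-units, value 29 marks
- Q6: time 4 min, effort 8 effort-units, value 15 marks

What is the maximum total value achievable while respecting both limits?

85 marks

Feasible sets respecting both limits:
- Q10+Q3+Q6: time 16, effort 16, value 85
- Q10+Q5+Q3: time 18, effort 17, value 75
- Q10+Q2+Q6: time 20, effort 17, value 74
- Q10+Q3: time 12, effort 8, value 70
Best: 85 marks.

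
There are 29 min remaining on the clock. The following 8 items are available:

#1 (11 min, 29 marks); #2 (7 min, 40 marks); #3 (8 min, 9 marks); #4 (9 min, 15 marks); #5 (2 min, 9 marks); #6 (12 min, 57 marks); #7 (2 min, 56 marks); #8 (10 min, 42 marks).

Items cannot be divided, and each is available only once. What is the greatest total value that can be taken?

164 marks

Check high-value combinations within 29 min:
- #5+#6+#7+#8: time 2+12+2+10=26, value 9+57+56+42=164
- #2+#5+#6+#7: time 7+2+12+2=23, value 40+9+57+56=162
- #2+#3+#6+#7: time 7+8+12+2=29, value 40+9+57+56=162
- #2+#3+#5+#7+#8: time 7+8+2+2+10=29, value 40+9+9+56+42=156
- #6+#7+#8: time 12+2+10=24, value 57+56+42=155
Best: 164 marks.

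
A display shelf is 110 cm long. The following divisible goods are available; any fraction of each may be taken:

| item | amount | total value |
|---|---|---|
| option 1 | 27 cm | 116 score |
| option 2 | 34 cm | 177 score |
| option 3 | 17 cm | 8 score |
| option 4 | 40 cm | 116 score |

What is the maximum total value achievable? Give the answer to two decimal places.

413.24

Take in order of value per unit:
- option 2 (177/34 per unit): all 34 → value 177, running total 177.00
- option 1 (116/27 per unit): all 27 → value 116, running total 293.00
- option 4 (116/40 per unit): all 40 → value 116, running total 409.00
- option 3 (8/17 per unit): 9 of 17 → value 9×8/17 = 4.2353, running total 413.24
Total 413.24.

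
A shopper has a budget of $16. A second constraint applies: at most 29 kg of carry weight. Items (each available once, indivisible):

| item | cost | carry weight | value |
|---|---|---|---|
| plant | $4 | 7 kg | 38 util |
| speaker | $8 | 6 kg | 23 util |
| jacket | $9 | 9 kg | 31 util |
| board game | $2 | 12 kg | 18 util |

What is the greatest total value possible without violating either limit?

87 util

Feasible sets respecting both limits:
- plant+jacket+board game: cost 15, carry weight 28, value 87
- plant+speaker+board game: cost 14, carry weight 25, value 79
- plant+jacket: cost 13, carry weight 16, value 69
Best: 87 util.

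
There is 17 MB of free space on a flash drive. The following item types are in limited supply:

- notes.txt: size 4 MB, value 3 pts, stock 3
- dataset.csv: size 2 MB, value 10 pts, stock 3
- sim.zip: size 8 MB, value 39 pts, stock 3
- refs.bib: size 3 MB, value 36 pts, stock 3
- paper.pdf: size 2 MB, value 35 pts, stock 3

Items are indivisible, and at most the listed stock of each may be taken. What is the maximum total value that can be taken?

Best selections within size 17 and stock limits:
- 1×dataset.csv + 3×refs.bib + 3×paper.pdf: size 17, value 223
- 3×refs.bib + 3×paper.pdf: size 15, value 213
Best: 223 pts.

223 pts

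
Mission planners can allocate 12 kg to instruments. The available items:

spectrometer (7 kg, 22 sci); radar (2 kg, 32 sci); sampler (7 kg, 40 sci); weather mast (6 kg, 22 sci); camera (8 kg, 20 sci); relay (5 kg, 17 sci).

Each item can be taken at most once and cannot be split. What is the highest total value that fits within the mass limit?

Check high-value combinations within 12 kg:
- radar+sampler: mass 2+7=9, value 32+40=72
- sampler+relay: mass 7+5=12, value 40+17=57
- radar+weather mast: mass 2+6=8, value 32+22=54
- spectrometer+radar: mass 7+2=9, value 22+32=54
Best: 72 sci.

72 sci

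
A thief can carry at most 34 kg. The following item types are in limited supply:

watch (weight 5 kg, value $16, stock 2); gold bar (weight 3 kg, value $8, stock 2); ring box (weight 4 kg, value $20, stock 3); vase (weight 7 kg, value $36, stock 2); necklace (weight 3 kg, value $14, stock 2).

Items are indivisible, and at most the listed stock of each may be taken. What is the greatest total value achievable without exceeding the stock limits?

$162

Top feasible selections:
- 1×watch + 3×ring box + 2×vase + 1×necklace: weight 34, value 162
- 3×ring box + 2×vase + 2×necklace: weight 32, value 160
- 1×watch + 2×ring box + 2×vase + 2×necklace: weight 33, value 156
Best: $162.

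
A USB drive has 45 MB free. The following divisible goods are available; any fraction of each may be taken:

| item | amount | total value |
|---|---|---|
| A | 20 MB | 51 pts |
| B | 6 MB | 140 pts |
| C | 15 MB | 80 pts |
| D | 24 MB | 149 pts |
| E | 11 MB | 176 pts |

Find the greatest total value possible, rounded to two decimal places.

486.33

Take in order of value per unit:
- B (140/6 per unit): all 6 → value 140, running total 140.00
- E (176/11 per unit): all 11 → value 176, running total 316.00
- D (149/24 per unit): all 24 → value 149, running total 465.00
- C (80/15 per unit): 4 of 15 → value 4×80/15 = 21.3333, running total 486.33
Total 486.33.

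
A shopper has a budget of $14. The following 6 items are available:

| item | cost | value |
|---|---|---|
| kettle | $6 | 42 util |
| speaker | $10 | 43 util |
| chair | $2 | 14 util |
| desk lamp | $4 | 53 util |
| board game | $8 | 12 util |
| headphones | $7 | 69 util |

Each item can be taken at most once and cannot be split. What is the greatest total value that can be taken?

136 util

Check high-value combinations within $14:
- chair+desk lamp+headphones: cost 2+4+7=13, value 14+53+69=136
- desk lamp+headphones: cost 4+7=11, value 53+69=122
- kettle+headphones: cost 6+7=13, value 42+69=111
- kettle+chair+desk lamp: cost 6+2+4=12, value 42+14+53=109
- speaker+desk lamp: cost 10+4=14, value 43+53=96
Best: 136 util.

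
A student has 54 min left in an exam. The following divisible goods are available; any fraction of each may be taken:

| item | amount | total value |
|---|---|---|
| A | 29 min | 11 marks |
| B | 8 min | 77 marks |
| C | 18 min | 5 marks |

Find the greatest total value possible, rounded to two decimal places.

Take in order of value per unit:
- B (77/8 per unit): all 8 → value 77, running total 77.00
- A (11/29 per unit): all 29 → value 11, running total 88.00
- C (5/18 per unit): 17 of 18 → value 17×5/18 = 4.7222, running total 92.72
Total 92.72.

92.72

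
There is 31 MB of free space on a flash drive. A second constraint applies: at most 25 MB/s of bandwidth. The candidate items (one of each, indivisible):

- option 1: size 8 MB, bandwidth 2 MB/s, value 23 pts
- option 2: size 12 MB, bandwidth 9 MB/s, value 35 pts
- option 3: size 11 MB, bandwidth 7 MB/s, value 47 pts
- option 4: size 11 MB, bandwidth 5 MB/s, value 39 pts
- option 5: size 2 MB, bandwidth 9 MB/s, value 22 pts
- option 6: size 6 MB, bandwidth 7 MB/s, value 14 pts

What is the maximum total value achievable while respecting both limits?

Feasible sets respecting both limits:
- option 1+option 3+option 4: size 30, bandwidth 14, value 109
- option 3+option 4+option 5: size 24, bandwidth 21, value 108
- option 1+option 3+option 5+option 6: size 27, bandwidth 25, value 106
Best: 109 pts.

109 pts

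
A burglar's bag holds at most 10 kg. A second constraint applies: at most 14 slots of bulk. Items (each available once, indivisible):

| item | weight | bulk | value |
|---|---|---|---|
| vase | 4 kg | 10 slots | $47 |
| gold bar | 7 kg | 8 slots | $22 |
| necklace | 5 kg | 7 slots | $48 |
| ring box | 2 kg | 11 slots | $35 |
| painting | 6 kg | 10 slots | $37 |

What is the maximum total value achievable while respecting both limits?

$48

Feasible sets respecting both limits:
- necklace: weight 5, bulk 7, value 48
- vase: weight 4, bulk 10, value 47
- painting: weight 6, bulk 10, value 37
Best: $48.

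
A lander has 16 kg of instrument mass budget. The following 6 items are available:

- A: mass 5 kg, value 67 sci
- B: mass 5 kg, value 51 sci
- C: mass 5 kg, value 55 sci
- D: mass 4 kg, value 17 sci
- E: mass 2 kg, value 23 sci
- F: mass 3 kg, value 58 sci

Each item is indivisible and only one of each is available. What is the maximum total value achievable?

203 sci

This is a 0/1 knapsack; check combinations near the capacity.
- A+C+E+F: mass 5+5+2+3=15, value 67+55+23+58=203
- A+B+E+F: mass 5+5+2+3=15, value 67+51+23+58=199
- B+C+E+F: mass 5+5+2+3=15, value 51+55+23+58=187
- A+C+F: mass 5+5+3=13, value 67+55+58=180
- A+B+F: mass 5+5+3=13, value 67+51+58=176
Best: 203 sci.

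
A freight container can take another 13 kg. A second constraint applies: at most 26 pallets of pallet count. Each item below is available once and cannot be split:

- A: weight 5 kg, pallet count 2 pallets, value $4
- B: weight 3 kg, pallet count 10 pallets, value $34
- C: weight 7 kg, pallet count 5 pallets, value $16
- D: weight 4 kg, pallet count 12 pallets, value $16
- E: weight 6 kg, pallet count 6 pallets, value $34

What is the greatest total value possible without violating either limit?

Feasible sets respecting both limits:
- B+E: weight 9, pallet count 16, value 68
- A+B+D: weight 12, pallet count 24, value 54
- B+C: weight 10, pallet count 15, value 50
Best: $68.

$68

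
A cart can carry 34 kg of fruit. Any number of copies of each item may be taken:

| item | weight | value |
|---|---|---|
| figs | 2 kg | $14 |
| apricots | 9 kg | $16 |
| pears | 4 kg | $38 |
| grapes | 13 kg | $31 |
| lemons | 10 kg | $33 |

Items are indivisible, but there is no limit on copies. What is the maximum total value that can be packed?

$318

Best value-per-unit is pears at 38/4; filling with it alone gives 8×38 = 304.
Optimal mix: 1×figs + 8×pears → weight 34, value 318.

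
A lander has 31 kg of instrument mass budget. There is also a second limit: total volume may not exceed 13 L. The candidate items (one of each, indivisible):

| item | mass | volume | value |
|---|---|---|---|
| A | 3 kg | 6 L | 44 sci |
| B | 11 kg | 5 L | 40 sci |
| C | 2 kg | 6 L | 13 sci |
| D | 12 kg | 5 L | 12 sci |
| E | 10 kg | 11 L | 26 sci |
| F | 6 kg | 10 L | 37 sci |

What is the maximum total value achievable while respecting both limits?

Feasible sets respecting both limits:
- A+B: mass 14, volume 11, value 84
- A+C: mass 5, volume 12, value 57
- A+D: mass 15, volume 11, value 56
- B+C: mass 13, volume 11, value 53
Best: 84 sci.

84 sci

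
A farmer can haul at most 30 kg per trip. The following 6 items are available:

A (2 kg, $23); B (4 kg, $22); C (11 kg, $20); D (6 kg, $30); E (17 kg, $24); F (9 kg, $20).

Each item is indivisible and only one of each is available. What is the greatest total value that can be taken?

Check high-value combinations within 30 kg:
- A+B+D+E: weight 2+4+6+17=29, value 23+22+30+24=99
- A+B+D+F: weight 2+4+6+9=21, value 23+22+30+20=95
- A+B+C+D: weight 2+4+11+6=23, value 23+22+20+30=95
- A+C+D+F: weight 2+11+6+9=28, value 23+20+30+20=93
Best: $99.

$99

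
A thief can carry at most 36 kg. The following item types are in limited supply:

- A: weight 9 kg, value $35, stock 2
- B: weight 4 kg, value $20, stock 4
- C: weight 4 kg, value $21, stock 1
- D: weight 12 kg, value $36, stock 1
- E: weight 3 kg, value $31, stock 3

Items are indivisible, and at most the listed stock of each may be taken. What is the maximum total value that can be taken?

$209

Best selections within weight 36 and stock limits:
- 1×A + 3×B + 1×C + 3×E: weight 34, value 209
- 1×A + 4×B + 3×E: weight 34, value 208
- 2×A + 1×B + 1×C + 3×E: weight 35, value 204
- 2×A + 2×B + 3×E: weight 35, value 203
Best: $209.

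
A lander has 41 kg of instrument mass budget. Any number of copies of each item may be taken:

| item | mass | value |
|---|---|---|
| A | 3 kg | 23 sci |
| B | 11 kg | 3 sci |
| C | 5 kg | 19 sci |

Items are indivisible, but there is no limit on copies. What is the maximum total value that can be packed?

299 sci

Best value-per-unit is A at 23/3, and filling with it alone uses mass 13×3=39. No mix of the others beats 13×23 = 299.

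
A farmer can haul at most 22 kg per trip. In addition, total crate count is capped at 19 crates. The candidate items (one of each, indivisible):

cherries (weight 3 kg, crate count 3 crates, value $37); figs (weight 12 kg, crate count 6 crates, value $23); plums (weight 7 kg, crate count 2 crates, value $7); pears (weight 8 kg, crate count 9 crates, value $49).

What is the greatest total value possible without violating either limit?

Feasible sets respecting both limits:
- cherries+plums+pears: weight 18, crate count 14, value 93
- cherries+pears: weight 11, crate count 12, value 86
- figs+pears: weight 20, crate count 15, value 72
- cherries+figs+plums: weight 22, crate count 11, value 67
Best: $93.

$93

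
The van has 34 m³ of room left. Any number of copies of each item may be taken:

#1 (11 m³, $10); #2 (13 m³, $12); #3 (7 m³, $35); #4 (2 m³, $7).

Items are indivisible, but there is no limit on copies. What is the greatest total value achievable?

Best value-per-unit is #3 at 35/7; filling with it alone gives 4×35 = 140.
Optimal mix: 4×#3 + 3×#4 → volume 34, value 161.

$161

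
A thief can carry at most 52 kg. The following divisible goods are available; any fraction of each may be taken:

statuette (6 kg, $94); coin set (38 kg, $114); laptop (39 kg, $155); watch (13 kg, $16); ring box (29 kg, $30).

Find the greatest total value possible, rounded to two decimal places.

270.00

Take in order of value per unit:
- statuette (94/6 per unit): all 6 → value 94, running total 94.00
- laptop (155/39 per unit): all 39 → value 155, running total 249.00
- coin set (114/38 per unit): 7 of 38 → value 7×114/38 = 21.0000, running total 270.00
Total 270.00.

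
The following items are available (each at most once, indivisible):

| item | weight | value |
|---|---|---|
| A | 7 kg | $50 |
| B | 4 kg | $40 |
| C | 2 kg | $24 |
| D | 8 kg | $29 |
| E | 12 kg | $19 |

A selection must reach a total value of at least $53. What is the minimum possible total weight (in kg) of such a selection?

Subsets with value ≥ 53, sorted by total weight:
- B+C: weight 6, value 64
- A+C: weight 9, value 74
- C+D: weight 10, value 53
Minimum weight: 6 kg.

6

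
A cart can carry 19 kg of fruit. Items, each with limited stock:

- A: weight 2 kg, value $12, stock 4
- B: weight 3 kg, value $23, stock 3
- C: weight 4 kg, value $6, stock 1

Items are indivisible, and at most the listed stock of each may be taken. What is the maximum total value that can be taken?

Top feasible selections:
- 4×A + 3×B: weight 17, value 117
- 3×A + 3×B + 1×C: weight 19, value 111
- 3×A + 3×B: weight 15, value 105
- 4×A + 2×B + 1×C: weight 18, value 100
Best: $117.

$117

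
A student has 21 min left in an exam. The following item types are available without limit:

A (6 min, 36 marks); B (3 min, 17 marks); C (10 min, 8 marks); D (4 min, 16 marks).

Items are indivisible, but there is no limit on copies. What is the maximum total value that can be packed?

Best value-per-unit is A at 36/6; filling with it alone gives 3×36 = 108.
Optimal mix: 3×A + 1×B → time 21, value 125.

125 marks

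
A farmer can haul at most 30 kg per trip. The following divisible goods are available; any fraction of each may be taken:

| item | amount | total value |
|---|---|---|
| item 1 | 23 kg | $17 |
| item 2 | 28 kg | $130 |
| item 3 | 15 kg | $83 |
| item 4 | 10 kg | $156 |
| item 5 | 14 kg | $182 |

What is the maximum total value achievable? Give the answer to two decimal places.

371.20

Take in order of value per unit:
- item 4 (156/10 per unit): all 10 → value 156, running total 156.00
- item 5 (182/14 per unit): all 14 → value 182, running total 338.00
- item 3 (83/15 per unit): 6 of 15 → value 6×83/15 = 33.2000, running total 371.20
Total 371.20.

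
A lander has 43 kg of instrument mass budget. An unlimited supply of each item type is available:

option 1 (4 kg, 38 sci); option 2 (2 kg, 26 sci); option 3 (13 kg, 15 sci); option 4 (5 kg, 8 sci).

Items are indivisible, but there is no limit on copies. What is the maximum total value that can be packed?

546 sci

Best value-per-unit is option 2 at 26/2, and filling with it alone uses mass 21×2=42. No mix of the others beats 21×26 = 546.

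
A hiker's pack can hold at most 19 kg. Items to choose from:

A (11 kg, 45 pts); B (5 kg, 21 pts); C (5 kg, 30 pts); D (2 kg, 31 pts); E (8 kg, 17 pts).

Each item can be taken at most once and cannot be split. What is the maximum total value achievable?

This is a 0/1 knapsack; check combinations near the capacity.
- A+C+D: weight 11+5+2=18, value 45+30+31=106
- A+B+D: weight 11+5+2=18, value 45+21+31=97
- B+C+D: weight 5+5+2=12, value 21+30+31=82
- C+D+E: weight 5+2+8=15, value 30+31+17=78
Best: 106 pts.

106 pts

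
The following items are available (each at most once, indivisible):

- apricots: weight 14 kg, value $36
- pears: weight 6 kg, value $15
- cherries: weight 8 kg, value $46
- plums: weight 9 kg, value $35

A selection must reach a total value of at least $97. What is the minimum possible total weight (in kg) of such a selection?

Subsets with value ≥ 97, sorted by total weight:
- apricots+pears+cherries: weight 28, value 97
- apricots+cherries+plums: weight 31, value 117
Minimum weight: 28 kg.

28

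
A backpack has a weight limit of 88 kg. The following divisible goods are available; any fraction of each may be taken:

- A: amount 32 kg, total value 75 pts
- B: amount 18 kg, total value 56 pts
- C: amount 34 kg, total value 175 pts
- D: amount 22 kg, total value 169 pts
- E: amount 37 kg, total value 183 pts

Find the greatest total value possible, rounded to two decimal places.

Take in order of value per unit:
- D (169/22 per unit): all 22 → value 169, running total 169.00
- C (175/34 per unit): all 34 → value 175, running total 344.00
- E (183/37 per unit): 32 of 37 → value 32×183/37 = 158.2703, running total 502.27
Total 502.27.

502.27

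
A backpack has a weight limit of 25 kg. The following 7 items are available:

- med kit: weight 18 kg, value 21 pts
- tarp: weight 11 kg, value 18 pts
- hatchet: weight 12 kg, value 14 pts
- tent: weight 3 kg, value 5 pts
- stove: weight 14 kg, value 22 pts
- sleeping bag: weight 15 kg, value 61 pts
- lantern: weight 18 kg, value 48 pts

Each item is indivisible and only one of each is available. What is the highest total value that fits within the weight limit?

66 pts

Check high-value combinations within 25 kg:
- tent+sleeping bag: weight 3+15=18, value 5+61=66
- sleeping bag: weight 15, value 61
- tent+lantern: weight 3+18=21, value 5+48=53
- lantern: weight 18, value 48
- tarp+stove: weight 11+14=25, value 18+22=40
Best: 66 pts.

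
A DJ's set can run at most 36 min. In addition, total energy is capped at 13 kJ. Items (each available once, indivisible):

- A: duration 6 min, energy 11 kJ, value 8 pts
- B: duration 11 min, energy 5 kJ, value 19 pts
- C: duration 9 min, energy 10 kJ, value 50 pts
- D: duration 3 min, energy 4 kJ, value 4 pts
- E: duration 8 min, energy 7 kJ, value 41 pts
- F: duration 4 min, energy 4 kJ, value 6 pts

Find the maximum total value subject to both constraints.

Feasible sets respecting both limits:
- B+E: duration 19, energy 12, value 60
- C: duration 9, energy 10, value 50
- E+F: duration 12, energy 11, value 47
Best: 60 pts.

60 pts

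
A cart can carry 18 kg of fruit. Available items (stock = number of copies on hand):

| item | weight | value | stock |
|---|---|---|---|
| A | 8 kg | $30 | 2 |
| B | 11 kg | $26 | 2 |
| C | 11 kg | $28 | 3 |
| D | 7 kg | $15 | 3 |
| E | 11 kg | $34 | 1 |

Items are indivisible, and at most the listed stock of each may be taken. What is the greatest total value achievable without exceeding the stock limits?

$60

Top feasible selections:
- 2×A: weight 16, value 60
- 1×D + 1×E: weight 18, value 49
- 1×A + 1×D: weight 15, value 45
Best: $60.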